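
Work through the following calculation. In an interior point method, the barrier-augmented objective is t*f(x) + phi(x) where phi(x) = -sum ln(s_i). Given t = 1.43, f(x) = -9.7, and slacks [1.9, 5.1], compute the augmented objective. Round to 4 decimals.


Step 1: Compute log-barrier.
ln values: [0.6419, 1.6292]
phi = -(0.6419 + 1.6292) = -2.2711
Step 2: Compute augmented objective.
t*f(x) = 1.43*-9.7 = -13.871
Total = -13.871 - 2.2711 = -16.1421


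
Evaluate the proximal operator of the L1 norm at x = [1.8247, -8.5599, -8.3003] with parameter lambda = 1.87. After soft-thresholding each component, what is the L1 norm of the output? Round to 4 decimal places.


Soft-thresholding with lambda = 1.87:
prox(1.8247) = sign(1.8247)*max(|1.8247| - 1.87, 0) = 0.0
prox(-8.5599) = sign(-8.5599)*max(|-8.5599| - 1.87, 0) = -6.6899
prox(-8.3003) = sign(-8.3003)*max(|-8.3003| - 1.87, 0) = -6.4303
prox(x) = [0.0, -6.6899, -6.4303]
||prox(x)||_1 = 0.0 + 6.6899 + 6.4303 = 13.1202


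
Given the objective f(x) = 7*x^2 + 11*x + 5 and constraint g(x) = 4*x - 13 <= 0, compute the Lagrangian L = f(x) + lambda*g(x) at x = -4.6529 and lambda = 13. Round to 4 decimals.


Step 1: Evaluate f(x).
f(-4.6529) = 7*(-4.6529)^2 + 11*(-4.6529) + 5 = 105.3644
Step 2: Evaluate g(x).
g(-4.6529) = 4*-4.6529 - 13 = -31.6116
Step 3: Compute Lagrangian.
L = 105.3644 + 13*-31.6116 = -305.5864


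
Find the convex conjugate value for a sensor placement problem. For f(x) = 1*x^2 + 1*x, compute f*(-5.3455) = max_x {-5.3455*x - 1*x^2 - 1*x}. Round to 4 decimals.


f*(y) = sup_x {y*x - a*x^2 - b*x} = sup_x {(y-b)*x - a*x^2}
FOC: (y - b) - 2a*x = 0 => x* = (y - b)/(2a)
x* = (-5.3455 - 1)/(2*1) = -3.1728
f*(-5.3455) = (y-b)^2/(4a) = (-5.3455 - 1)^2/(4*1)
= 40.2654/4 = 10.0663


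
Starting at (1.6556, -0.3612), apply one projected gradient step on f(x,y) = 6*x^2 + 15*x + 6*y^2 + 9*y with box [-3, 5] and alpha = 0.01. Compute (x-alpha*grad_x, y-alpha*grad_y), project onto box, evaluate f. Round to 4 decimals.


Step 1: Compute gradient at (1.6556, -0.3612).
grad_x = 2*6*1.6556 + 15 = 34.8672
grad_y = 2*6*-0.3612 + 9 = 4.6656
Step 2: Gradient step.
x_raw = 1.6556 - 0.01*34.8672 = 1.3069
y_raw = -0.3612 - 0.01*4.6656 = -0.4079
Step 3: Project onto [-3, 5].
x_proj = clip(1.3069) = 1.3069
y_proj = clip(-0.4079) = -0.4079
Step 4: Evaluate f.
f(1.3069, -0.4079) = 27.1797


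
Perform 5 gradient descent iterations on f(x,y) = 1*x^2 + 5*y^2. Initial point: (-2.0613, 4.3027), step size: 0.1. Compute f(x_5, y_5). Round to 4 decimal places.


Gradient descent on f(x,y) = 1*x^2 + 5*y^2.
Starting point: (-2.0613, 4.3027), alpha = 0.1
Step 1: grad_x = 2*1*-2.0613 = -4.1226, grad_y = 2*5*4.3027 = 43.027
  x_1 = -2.0613 - 0.1*-4.1226 = -1.649
  y_1 = 4.3027 - 0.1*43.027 = -0.0
Step 2: grad_x = 2*1*-1.649 = -3.2981, grad_y = 2*5*-0.0 = -0.0
  x_2 = -1.649 - 0.1*-3.2981 = -1.3192
  y_2 = -0.0 - 0.1*-0.0 = 0.0
Step 3: grad_x = 2*1*-1.3192 = -2.6385, grad_y = 2*5*0.0 = 0.0
  x_3 = -1.3192 - 0.1*-2.6385 = -1.0554
  y_3 = 0.0 - 0.1*0.0 = 0.0
Step 4: grad_x = 2*1*-1.0554 = -2.1108, grad_y = 2*5*0.0 = 0.0
  x_4 = -1.0554 - 0.1*-2.1108 = -0.8443
  y_4 = 0.0 - 0.1*0.0 = 0.0
Step 5: grad_x = 2*1*-0.8443 = -1.6886, grad_y = 2*5*0.0 = 0.0
  x_5 = -0.8443 - 0.1*-1.6886 = -0.6754
  y_5 = 0.0 - 0.1*0.0 = 0.0
f(-0.6754, 0.0) = 1*(-0.6754)^2 + 5*0.0^2 = 0.4562


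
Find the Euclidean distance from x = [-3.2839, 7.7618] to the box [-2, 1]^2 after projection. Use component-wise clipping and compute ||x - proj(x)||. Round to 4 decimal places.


Project each component onto [-2, 1].
clip(-3.2839) = -2.0, clip(7.7618) = 1.0
Projection = [-2.0, 1.0]
Squared diffs: [1.6484, 45.7219]
Distance = sqrt(47.3703) = 6.8826


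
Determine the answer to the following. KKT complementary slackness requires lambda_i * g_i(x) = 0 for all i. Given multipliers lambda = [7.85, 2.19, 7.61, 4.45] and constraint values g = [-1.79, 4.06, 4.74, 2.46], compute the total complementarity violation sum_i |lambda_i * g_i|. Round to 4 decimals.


KKT complementary slackness check:
lambda_1 * g_1 = 7.85 * -1.79 = -14.0515
lambda_2 * g_2 = 2.19 * 4.06 = 8.8914
lambda_3 * g_3 = 7.61 * 4.74 = 36.0714
lambda_4 * g_4 = 4.45 * 2.46 = 10.947
Total violation = 14.0515 + 8.8914 + 36.0714 + 10.947 = 69.9613


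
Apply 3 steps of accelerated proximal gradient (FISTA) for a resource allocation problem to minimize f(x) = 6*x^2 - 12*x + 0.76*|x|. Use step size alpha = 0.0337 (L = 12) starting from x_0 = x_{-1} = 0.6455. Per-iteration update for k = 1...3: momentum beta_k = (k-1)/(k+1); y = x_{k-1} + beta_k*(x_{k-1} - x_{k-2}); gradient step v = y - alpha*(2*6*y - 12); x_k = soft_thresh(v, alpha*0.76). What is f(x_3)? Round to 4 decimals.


FISTA on f(x) = 6*x^2 - 12*x + 0.76*|x|
L = 12, alpha = 0.0337
Iteration 1: beta = 0.0, y = 0.6455 + 0.0*(0.6455 - 0.6455) = 0.6455
  grad(y) = -4.254, v = y - alpha*grad = 0.7889
  prox(v) = soft_thresh(0.7889, 0.0256) = 0.7632
Iteration 2: beta = 0.3333, y = 0.7632 + 0.3333*(0.7632 - 0.6455) = 0.8025
  grad(y) = -2.37, v = y - alpha*grad = 0.8824
  prox(v) = soft_thresh(0.8824, 0.0256) = 0.8568
Iteration 3: beta = 0.5, y = 0.8568 + 0.5*(0.8568 - 0.7632) = 0.9035
  grad(y) = -1.1579, v = y - alpha*grad = 0.9425
  prox(v) = soft_thresh(0.9425, 0.0256) = 0.9169
f(x_3) = 6*0.9169^2 - 12*0.9169 + 0.76*|0.9169| = -5.2617


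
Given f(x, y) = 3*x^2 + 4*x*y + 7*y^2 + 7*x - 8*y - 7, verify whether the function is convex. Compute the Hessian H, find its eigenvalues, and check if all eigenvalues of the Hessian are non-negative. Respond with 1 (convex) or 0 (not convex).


The Hessian of f(x,y) = 3*x^2 + 4*x*y + 7*y^2 + 7*x - 8*y - 7 is:
H = [[6, 4], [4, 14]]
Trace = 6 + 14 = 20
Determinant = 6*14 - (4)^2 = 68
Discriminant = (20)^2 - 4*68 = 128.0
Eigenvalues: lambda_1 = 4.3431, lambda_2 = 15.6569
The function is convex.

1


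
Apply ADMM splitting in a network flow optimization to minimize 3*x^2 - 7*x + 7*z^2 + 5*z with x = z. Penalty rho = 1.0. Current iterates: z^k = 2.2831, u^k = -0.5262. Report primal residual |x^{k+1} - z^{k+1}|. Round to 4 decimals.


ADMM iteration with rho = 1.0, z^k = 2.2831, u^k = -0.5262
Step 1: x-update.
Minimize 3*x^2 - 7*x + (1.0/2)*(x - 2.2831 - 0.5262)^2
FOC: (2*3 + 1.0)*x = 7 + 1.0*(2.2831 + 0.5262)
x^{k+1} = 1.4013
Step 2: z-update.
Minimize 7*z^2 + 5*z + (1.0/2)*(1.4013 - z - 0.5262)^2
FOC: (2*7 + 1.0)*z = -5 + 1.0*(1.4013 - 0.5262)
z^{k+1} = -0.275
Step 3: u-update.
u^{k+1} = -0.5262 + 1.4013 + 0.275 = 1.1501
Step 4: Primal residual = |1.4013 + 0.275| = 1.6763


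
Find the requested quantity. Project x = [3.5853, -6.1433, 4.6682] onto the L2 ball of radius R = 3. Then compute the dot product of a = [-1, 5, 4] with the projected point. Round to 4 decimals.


Step 1: Compute ||x|| (intermediates to 6 decimals).
||x|| = sqrt(3.5853^2 + (-6.1433)^2 + 4.6682^2) = 8.508032
Step 2: Project.
Since ||x|| > R, scale = R/||x|| = 3/8.508032 = 0.352608, proj(x) = scale * x
proj(x) = [1.264205, -2.166177, 1.646045]
Step 3: Dot product.
a^T * proj(x) = -1*1.264205 + 5*(-2.166177) + 4*1.646045 = -5.5109


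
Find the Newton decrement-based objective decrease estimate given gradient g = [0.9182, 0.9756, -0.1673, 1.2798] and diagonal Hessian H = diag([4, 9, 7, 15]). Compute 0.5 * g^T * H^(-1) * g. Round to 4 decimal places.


Step 1: H is diagonal, so H^(-1) * g = [0.2296, 0.1084, -0.0239, 0.0853].
Step 2: g^T H^(-1) g = sum_i g_i^2 / H_ii
  = (0.9182)^2/4 + (0.9756)^2/9 + (-0.1673)^2/7 + (1.2798)^2/15
  = 0.2108 + 0.1058 + 0.004 + 0.1092 = 0.4297
Step 3: Objective decrease = 0.5 * g^T H^(-1) g = 0.2149


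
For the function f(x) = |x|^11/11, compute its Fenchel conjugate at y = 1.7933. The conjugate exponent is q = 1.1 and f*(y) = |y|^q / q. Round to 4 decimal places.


The conjugate exponent q satisfies 1/p + 1/q = 1.
p = 11, so q = 11/(11 - 1) = 1.1
|y|^q = 1.7933^1.1 = 1.9012
f*(1.7933) = 1.9012 / 1.1 = 1.7283


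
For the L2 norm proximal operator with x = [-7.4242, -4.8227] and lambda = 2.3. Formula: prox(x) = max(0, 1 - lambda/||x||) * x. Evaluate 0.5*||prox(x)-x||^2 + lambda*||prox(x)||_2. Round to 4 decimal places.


Step 1: Compute ||x||.
||x|| = 8.8531
Step 2: Compute scaling factor.
scale = max(0, 1 - 2.3/8.8531) = 0.7402
Step 3: prox(x) = [-5.4954, -3.5698]
||prox(x)|| = 6.5531
Step 4: Proximal objective.
0.5*||prox-x||^2 = 2.645
lambda*||prox|| = 15.0721
Total = 17.7171


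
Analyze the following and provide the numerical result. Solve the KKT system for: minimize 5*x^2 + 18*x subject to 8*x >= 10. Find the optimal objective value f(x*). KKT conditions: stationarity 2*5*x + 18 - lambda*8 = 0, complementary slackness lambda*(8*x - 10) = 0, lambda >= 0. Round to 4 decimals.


Step 1: Try lambda = 0 (constraint inactive).
x_unc = -18/(2*5) = -1.8
Check: 8*-1.8 = -14.4 < 10 -- violated!
Step 2: Constraint must be active: 8*x = 10
x* = 10/8 = 1.25
lambda = (2*5*1.25 + 18)/8 = 3.8125
Step 3: Compute optimal value.
f(x*) = 5*1.25^2 + 18*1.25 = 30.3125


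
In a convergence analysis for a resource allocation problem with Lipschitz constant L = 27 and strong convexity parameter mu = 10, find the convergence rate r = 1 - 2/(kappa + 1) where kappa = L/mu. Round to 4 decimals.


Step 1: Compute the condition number.
kappa = L/mu = 27/10 = 2.7
Step 2: Compute the convergence rate.
r = 1 - 2/(kappa + 1) = 1 - 2*mu/(L + mu) = (L - mu)/(L + mu) = 17/37 = 0.4595


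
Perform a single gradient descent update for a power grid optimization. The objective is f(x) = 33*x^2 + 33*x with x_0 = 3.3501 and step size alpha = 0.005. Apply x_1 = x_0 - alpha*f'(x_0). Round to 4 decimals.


We compute the gradient at x_0 and apply the update.
f'(x) = 66*x + 33
f'(3.3501) = 66*3.3501 + 33 = 254.1066
x_1 = 3.3501 - 0.005*254.1066 = 2.0796


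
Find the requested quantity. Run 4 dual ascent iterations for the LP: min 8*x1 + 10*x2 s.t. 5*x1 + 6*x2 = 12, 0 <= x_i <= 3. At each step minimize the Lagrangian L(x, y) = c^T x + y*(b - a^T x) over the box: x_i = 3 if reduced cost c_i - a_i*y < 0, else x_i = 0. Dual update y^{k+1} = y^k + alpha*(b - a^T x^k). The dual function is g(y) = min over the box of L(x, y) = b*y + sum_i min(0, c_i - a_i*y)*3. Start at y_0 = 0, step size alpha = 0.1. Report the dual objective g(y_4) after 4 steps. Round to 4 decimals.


Dual ascent for LP: min 8*x1 + 10*x2, 5*x1 + 6*x2 = 12, 0 <= x_i <= 3
Step 1: y^k = 0.0, reduced costs: (8.0, 10.0)
  x^k = (0.0, 0.0), subgradient = b - a^T x = 12.0
  y^{k+1} = 0.0 + 0.1*12.0 = 1.2
Step 2: y^k = 1.2, reduced costs: (2.0, 2.8)
  x^k = (0.0, 0.0), subgradient = b - a^T x = 12.0
  y^{k+1} = 1.2 + 0.1*12.0 = 2.4
Step 3: y^k = 2.4, reduced costs: (-4.0, -4.4)
  x^k = (3.0, 3.0), subgradient = b - a^T x = -21.0
  y^{k+1} = 2.4 + 0.1*-21.0 = 0.3
Step 4: y^k = 0.3, reduced costs: (6.5, 8.2)
  x^k = (0.0, 0.0), subgradient = b - a^T x = 12.0
  y^{k+1} = 0.3 + 0.1*12.0 = 1.5
Dual objective at y_4 = 1.5: reduced costs (0.5, 1.0), box minimizer x = (0.0, 0.0)
g(y_4) = b*y + (c1 - a1*y)*x1 + (c2 - a2*y)*x2 = 12*1.5 + 0.5*0.0 + 1.0*0.0 = 18.0 + 0.0 + 0.0 = 18.0


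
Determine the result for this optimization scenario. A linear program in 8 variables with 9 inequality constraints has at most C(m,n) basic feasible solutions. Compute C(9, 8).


Each vertex corresponds to some choice of n active constraints out of m, so the number of vertices is at most C(m, n) = m! / (n!(m-n)!).
m = 9, n = 8
Numerator: 9 * 8 * 7 * 6 * 5 * 4 * 3 * 2
Denominator: 8! = 40320
C(9, 8) = 9


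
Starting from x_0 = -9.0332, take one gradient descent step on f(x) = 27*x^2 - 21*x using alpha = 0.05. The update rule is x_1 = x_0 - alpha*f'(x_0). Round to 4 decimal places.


We compute the gradient at x_0 and apply the update.
f'(x) = 54*x - 21
f'(-9.0332) = 54*-9.0332 - 21 = -508.7928
x_1 = -9.0332 - 0.05*-508.7928 = 16.4064


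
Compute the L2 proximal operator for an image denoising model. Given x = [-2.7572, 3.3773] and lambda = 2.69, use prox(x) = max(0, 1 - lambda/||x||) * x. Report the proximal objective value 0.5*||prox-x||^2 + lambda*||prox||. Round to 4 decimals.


Step 1: Compute ||x||.
||x|| = 4.3599
Step 2: Compute scaling factor.
scale = max(0, 1 - 2.69/4.3599) = 0.383
Step 3: prox(x) = [-1.056, 1.2935]
||prox(x)|| = 1.6699
Step 4: Proximal objective.
0.5*||prox-x||^2 = 3.6181
lambda*||prox|| = 4.492
Total = 8.11


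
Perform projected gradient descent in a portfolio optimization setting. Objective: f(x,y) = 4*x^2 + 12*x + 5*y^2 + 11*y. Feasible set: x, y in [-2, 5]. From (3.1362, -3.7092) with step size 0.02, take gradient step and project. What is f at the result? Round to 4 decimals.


Step 1: Compute gradient at (3.1362, -3.7092).
grad_x = 2*4*3.1362 + 12 = 37.0896
grad_y = 2*5*-3.7092 + 11 = -26.092
Step 2: Gradient step.
x_raw = 3.1362 - 0.02*37.0896 = 2.3944
y_raw = -3.7092 - 0.02*-26.092 = -3.1874
Step 3: Project onto [-2, 5].
x_proj = clip(2.3944) = 2.3944
y_proj = clip(-3.1874) = -2.0
Step 4: Evaluate f.
f(2.3944, -2.0) = 49.6657


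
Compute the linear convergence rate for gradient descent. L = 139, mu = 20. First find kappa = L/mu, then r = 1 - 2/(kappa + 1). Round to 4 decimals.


Step 1: Compute the condition number.
kappa = L/mu = 139/20 = 6.95
Step 2: Compute the convergence rate.
r = 1 - 2/(kappa + 1) = 1 - 2*mu/(L + mu) = (L - mu)/(L + mu) = 119/159 = 0.7484


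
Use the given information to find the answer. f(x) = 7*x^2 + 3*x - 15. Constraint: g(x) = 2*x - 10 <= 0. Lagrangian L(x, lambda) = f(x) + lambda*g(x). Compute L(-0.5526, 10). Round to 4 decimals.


Step 1: Evaluate f(x).
f(-0.5526) = 7*(-0.5526)^2 + 3*(-0.5526) - 15 = -14.5202
Step 2: Evaluate g(x).
g(-0.5526) = 2*-0.5526 - 10 = -11.1052
Step 3: Compute Lagrangian.
L = -14.5202 + 10*-11.1052 = -125.5722


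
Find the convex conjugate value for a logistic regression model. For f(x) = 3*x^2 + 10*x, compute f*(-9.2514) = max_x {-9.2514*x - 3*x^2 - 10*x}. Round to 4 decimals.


f*(y) = sup_x {y*x - a*x^2 - b*x} = sup_x {(y-b)*x - a*x^2}
FOC: (y - b) - 2a*x = 0 => x* = (y - b)/(2a)
x* = (-9.2514 - 10)/(2*3) = -3.2086
f*(-9.2514) = (y-b)^2/(4a) = (-9.2514 - 10)^2/(4*3)
= 370.6164/12 = 30.8847


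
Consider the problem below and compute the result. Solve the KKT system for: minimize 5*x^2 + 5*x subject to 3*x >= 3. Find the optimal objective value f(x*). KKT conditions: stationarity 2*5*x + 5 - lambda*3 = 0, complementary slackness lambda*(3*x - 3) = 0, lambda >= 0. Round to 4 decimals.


Step 1: Try lambda = 0 (constraint inactive).
x_unc = -5/(2*5) = -0.5
Check: 3*-0.5 = -1.5 < 3 -- violated!
Step 2: Constraint must be active: 3*x = 3
x* = 3/3 = 1.0
lambda = (2*5*1.0 + 5)/3 = 5.0
Step 3: Compute optimal value.
f(x*) = 5*1.0^2 + 5*1.0 = 10.0


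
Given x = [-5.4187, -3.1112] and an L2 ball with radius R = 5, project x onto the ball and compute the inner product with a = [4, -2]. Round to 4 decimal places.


Step 1: Compute ||x|| (intermediates to 6 decimals).
||x|| = sqrt((-5.4187)^2 + (-3.1112)^2) = 6.24835
Step 2: Project.
Since ||x|| > R, scale = R/||x|| = 5/6.24835 = 0.800211, proj(x) = scale * x
proj(x) = [-4.336103, -2.489616]
Step 3: Dot product.
a^T * proj(x) = 4*(-4.336103) - 2*(-2.489616) = -12.3652


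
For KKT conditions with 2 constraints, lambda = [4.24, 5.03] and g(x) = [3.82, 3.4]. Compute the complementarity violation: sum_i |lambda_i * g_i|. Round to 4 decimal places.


KKT complementary slackness check:
lambda_1 * g_1 = 4.24 * 3.82 = 16.1968
lambda_2 * g_2 = 5.03 * 3.4 = 17.102
Total violation = 16.1968 + 17.102 = 33.2988


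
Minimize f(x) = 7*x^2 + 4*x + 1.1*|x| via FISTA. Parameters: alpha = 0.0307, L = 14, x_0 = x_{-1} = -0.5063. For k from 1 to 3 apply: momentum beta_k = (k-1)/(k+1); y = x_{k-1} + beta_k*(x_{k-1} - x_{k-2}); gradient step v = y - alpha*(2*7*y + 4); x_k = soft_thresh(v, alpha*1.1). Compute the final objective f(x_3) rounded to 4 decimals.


FISTA on f(x) = 7*x^2 + 4*x + 1.1*|x|
L = 14, alpha = 0.0307
Iteration 1: beta = 0.0, y = -0.5063 + 0.0*(-0.5063 + 0.5063) = -0.5063
  grad(y) = -3.0882, v = y - alpha*grad = -0.4115
  prox(v) = soft_thresh(-0.4115, 0.0338) = -0.3777
Iteration 2: beta = 0.3333, y = -0.3777 + 0.3333*(-0.3777 + 0.5063) = -0.3349
  grad(y) = -0.6881, v = y - alpha*grad = -0.3137
  prox(v) = soft_thresh(-0.3137, 0.0338) = -0.28
Iteration 3: beta = 0.5, y = -0.28 + 0.5*(-0.28 + 0.3777) = -0.2311
  grad(y) = 0.7647, v = y - alpha*grad = -0.2546
  prox(v) = soft_thresh(-0.2546, 0.0338) = -0.2208
f(x_3) = 7*(-0.2208)^2 + 4*(-0.2208) + 1.1*|-0.2208| = -0.2991


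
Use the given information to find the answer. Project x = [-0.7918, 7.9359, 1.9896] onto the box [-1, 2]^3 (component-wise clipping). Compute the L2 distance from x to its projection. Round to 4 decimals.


Project each component onto [-1, 2].
clip(-0.7918) = -0.7918, clip(7.9359) = 2.0, clip(1.9896) = 1.9896
Projection = [-0.7918, 2.0, 1.9896]
Squared diffs: [0.0, 35.2349, 0.0]
Distance = sqrt(35.2349) = 5.9359


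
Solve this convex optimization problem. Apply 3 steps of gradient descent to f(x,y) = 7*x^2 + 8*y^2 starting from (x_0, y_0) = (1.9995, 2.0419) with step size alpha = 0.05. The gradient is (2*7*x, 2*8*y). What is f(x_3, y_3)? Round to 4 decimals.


Gradient descent on f(x,y) = 7*x^2 + 8*y^2.
Starting point: (1.9995, 2.0419), alpha = 0.05
Step 1: grad_x = 2*7*1.9995 = 27.993, grad_y = 2*8*2.0419 = 32.6704
  x_1 = 1.9995 - 0.05*27.993 = 0.5999
  y_1 = 2.0419 - 0.05*32.6704 = 0.4084
Step 2: grad_x = 2*7*0.5999 = 8.3979, grad_y = 2*8*0.4084 = 6.5341
  x_2 = 0.5999 - 0.05*8.3979 = 0.18
  y_2 = 0.4084 - 0.05*6.5341 = 0.0817
Step 3: grad_x = 2*7*0.18 = 2.5194, grad_y = 2*8*0.0817 = 1.3068
  x_3 = 0.18 - 0.05*2.5194 = 0.054
  y_3 = 0.0817 - 0.05*1.3068 = 0.0163
f(0.054, 0.0163) = 7*0.054^2 + 8*0.0163^2 = 0.0225


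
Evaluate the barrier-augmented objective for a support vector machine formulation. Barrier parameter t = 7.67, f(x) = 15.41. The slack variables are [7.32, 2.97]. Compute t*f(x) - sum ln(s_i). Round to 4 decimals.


Step 1: Compute log-barrier.
ln values: [1.9906, 1.0886]
phi = -(1.9906 + 1.0886) = -3.0792
Step 2: Compute augmented objective.
t*f(x) = 7.67*15.41 = 118.1947
Total = 118.1947 - 3.0792 = 115.1155


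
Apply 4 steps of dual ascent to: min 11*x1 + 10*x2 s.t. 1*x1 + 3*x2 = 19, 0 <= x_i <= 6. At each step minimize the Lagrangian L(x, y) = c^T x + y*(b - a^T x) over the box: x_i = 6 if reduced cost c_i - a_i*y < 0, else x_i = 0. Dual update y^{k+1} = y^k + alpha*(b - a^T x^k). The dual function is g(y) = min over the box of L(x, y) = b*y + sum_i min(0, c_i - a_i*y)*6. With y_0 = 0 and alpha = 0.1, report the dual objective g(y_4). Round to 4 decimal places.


Dual ascent for LP: min 11*x1 + 10*x2, 1*x1 + 3*x2 = 19, 0 <= x_i <= 6
Step 1: y^k = 0.0, reduced costs: (11.0, 10.0)
  x^k = (0.0, 0.0), subgradient = b - a^T x = 19.0
  y^{k+1} = 0.0 + 0.1*19.0 = 1.9
Step 2: y^k = 1.9, reduced costs: (9.1, 4.3)
  x^k = (0.0, 0.0), subgradient = b - a^T x = 19.0
  y^{k+1} = 1.9 + 0.1*19.0 = 3.8
Step 3: y^k = 3.8, reduced costs: (7.2, -1.4)
  x^k = (0.0, 6.0), subgradient = b - a^T x = 1.0
  y^{k+1} = 3.8 + 0.1*1.0 = 3.9
Step 4: y^k = 3.9, reduced costs: (7.1, -1.7)
  x^k = (0.0, 6.0), subgradient = b - a^T x = 1.0
  y^{k+1} = 3.9 + 0.1*1.0 = 4.0
Dual objective at y_4 = 4.0: reduced costs (7.0, -2.0), box minimizer x = (0.0, 6.0)
g(y_4) = b*y + (c1 - a1*y)*x1 + (c2 - a2*y)*x2 = 19*4.0 + 7.0*0.0 + (-2.0)*6.0 = 76.0 + 0.0 - 12.0 = 64.0


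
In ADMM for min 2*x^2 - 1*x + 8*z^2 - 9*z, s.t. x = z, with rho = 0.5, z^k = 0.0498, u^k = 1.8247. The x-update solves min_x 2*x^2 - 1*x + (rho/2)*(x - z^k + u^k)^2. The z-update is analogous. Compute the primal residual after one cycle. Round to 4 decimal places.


ADMM iteration with rho = 0.5, z^k = 0.0498, u^k = 1.8247
Step 1: x-update.
Minimize 2*x^2 - 1*x + (0.5/2)*(x - 0.0498 + 1.8247)^2
FOC: (2*2 + 0.5)*x = 1 + 0.5*(0.0498 - 1.8247)
x^{k+1} = 0.025
Step 2: z-update.
Minimize 8*z^2 - 9*z + (0.5/2)*(0.025 - z + 1.8247)^2
FOC: (2*8 + 0.5)*z = 9 + 0.5*(0.025 + 1.8247)
z^{k+1} = 0.6015
Step 3: u-update.
u^{k+1} = 1.8247 + 0.025 - 0.6015 = 1.2482
Step 4: Primal residual = |0.025 - 0.6015| = 0.5765


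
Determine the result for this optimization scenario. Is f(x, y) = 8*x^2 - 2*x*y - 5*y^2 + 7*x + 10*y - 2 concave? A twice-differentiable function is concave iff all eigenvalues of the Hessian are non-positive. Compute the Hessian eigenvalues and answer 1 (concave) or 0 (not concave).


The Hessian of f(x,y) = 8*x^2 - 2*x*y - 5*y^2 + 7*x + 10*y - 2 is:
H = [[16, -2], [-2, -10]]
Trace = 16 - 10 = 6
Determinant = 16*-10 - (-2)^2 = -164
Discriminant = (6)^2 - 4*-164 = 692.0
Eigenvalues: lambda_1 = -10.1529, lambda_2 = 16.1529
The function is not concave.

0


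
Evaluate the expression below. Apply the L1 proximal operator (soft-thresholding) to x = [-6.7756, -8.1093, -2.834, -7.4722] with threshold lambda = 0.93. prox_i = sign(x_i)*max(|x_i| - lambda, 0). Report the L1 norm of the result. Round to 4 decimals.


Soft-thresholding with lambda = 0.93:
prox(-6.7756) = sign(-6.7756)*max(|-6.7756| - 0.93, 0) = -5.8456
prox(-8.1093) = sign(-8.1093)*max(|-8.1093| - 0.93, 0) = -7.1793
prox(-2.834) = sign(-2.834)*max(|-2.834| - 0.93, 0) = -1.904
prox(-7.4722) = sign(-7.4722)*max(|-7.4722| - 0.93, 0) = -6.5422
prox(x) = [-5.8456, -7.1793, -1.904, -6.5422]
||prox(x)||_1 = 5.8456 + 7.1793 + 1.904 + 6.5422 = 21.4711


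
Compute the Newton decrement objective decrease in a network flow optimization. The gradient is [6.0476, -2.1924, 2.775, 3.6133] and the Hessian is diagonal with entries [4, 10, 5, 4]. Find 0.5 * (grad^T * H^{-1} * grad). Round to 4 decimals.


Step 1: H is diagonal, so H^(-1) * g = [1.5119, -0.2192, 0.555, 0.9033].
Step 2: g^T H^(-1) g = sum_i g_i^2 / H_ii
  = (6.0476)^2/4 + (-2.1924)^2/10 + (2.775)^2/5 + (3.6133)^2/4
  = 9.1434 + 0.4807 + 1.5401 + 3.264 = 14.4281
Step 3: Objective decrease = 0.5 * g^T H^(-1) g = 7.2141


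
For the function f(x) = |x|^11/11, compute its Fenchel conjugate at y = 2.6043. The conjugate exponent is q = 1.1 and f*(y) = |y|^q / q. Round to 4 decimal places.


The conjugate exponent q satisfies 1/p + 1/q = 1.
p = 11, so q = 11/(11 - 1) = 1.1
|y|^q = 2.6043^1.1 = 2.8659
f*(2.6043) = 2.8659 / 1.1 = 2.6054


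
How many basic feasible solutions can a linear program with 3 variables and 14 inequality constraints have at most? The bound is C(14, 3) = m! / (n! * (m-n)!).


Each vertex corresponds to some choice of n active constraints out of m, so the number of vertices is at most C(m, n) = m! / (n!(m-n)!).
m = 14, n = 3
Numerator: 14 * 13 * 12
Denominator: 3! = 6
C(14, 3) = 364


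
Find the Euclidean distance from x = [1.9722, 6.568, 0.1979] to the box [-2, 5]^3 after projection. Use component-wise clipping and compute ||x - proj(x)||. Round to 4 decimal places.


Project each component onto [-2, 5].
clip(1.9722) = 1.9722, clip(6.568) = 5.0, clip(0.1979) = 0.1979
Projection = [1.9722, 5.0, 0.1979]
Squared diffs: [0.0, 2.4586, 0.0]
Distance = sqrt(2.4586) = 1.568


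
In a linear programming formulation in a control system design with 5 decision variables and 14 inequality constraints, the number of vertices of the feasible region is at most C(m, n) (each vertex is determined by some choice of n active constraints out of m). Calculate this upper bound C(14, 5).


Each vertex corresponds to some choice of n active constraints out of m, so the number of vertices is at most C(m, n) = m! / (n!(m-n)!).
m = 14, n = 5
Numerator: 14 * 13 * 12 * 11 * 10
Denominator: 5! = 120
C(14, 5) = 2002


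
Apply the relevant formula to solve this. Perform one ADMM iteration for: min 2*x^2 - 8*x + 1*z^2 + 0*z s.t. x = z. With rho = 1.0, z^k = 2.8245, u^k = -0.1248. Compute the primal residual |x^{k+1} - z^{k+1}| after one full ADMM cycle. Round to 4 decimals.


ADMM iteration with rho = 1.0, z^k = 2.8245, u^k = -0.1248
Step 1: x-update.
Minimize 2*x^2 - 8*x + (1.0/2)*(x - 2.8245 - 0.1248)^2
FOC: (2*2 + 1.0)*x = 8 + 1.0*(2.8245 + 0.1248)
x^{k+1} = 2.1899
Step 2: z-update.
Minimize 1*z^2 + 0*z + (1.0/2)*(2.1899 - z - 0.1248)^2
FOC: (2*1 + 1.0)*z = 0 + 1.0*(2.1899 - 0.1248)
z^{k+1} = 0.6884
Step 3: u-update.
u^{k+1} = -0.1248 + 2.1899 - 0.6884 = 1.3767
Step 4: Primal residual = |2.1899 - 0.6884| = 1.5015


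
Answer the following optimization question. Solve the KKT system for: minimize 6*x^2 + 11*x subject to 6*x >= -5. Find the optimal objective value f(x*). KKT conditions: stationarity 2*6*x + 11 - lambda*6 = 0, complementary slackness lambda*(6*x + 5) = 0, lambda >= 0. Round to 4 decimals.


Step 1: Try lambda = 0 (constraint inactive).
x_unc = -11/(2*6) = -0.9167
Check: 6*-0.9167 = -5.5002 < -5 -- violated!
Step 2: Constraint must be active: 6*x = -5
x* = -5/6 = -0.8333 (rounded; the exact value -5/6 is used below)
lambda = (2*6*(-5/6) + 11)/6 = 0.1667
Step 3: Compute optimal value.
f(x*) = 6*(-5/6)^2 + 11*(-5/6) = -5.0


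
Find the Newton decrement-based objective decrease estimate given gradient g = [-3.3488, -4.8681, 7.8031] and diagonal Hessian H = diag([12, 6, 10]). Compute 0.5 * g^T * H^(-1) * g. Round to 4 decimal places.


Step 1: H is diagonal, so H^(-1) * g = [-0.2791, -0.8114, 0.7803].
Step 2: g^T H^(-1) g = sum_i g_i^2 / H_ii
  = (-3.3488)^2/12 + (-4.8681)^2/6 + (7.8031)^2/10
  = 0.9345 + 3.9497 + 6.0888 = 10.9731
Step 3: Objective decrease = 0.5 * g^T H^(-1) g = 5.4866


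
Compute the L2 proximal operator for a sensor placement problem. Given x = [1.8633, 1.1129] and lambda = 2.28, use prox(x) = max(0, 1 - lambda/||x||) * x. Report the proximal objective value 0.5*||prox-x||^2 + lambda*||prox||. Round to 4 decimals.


Step 1: Compute ||x||.
||x|| = 2.1704
Step 2: Compute scaling factor.
scale = max(0, 1 - 2.28/2.1704) = 0.0
Step 3: prox(x) = [0.0, 0.0]
||prox(x)|| = 0.0
Step 4: Proximal objective.
0.5*||prox-x||^2 = 2.3552
lambda*||prox|| = 0.0
Total = 2.3552


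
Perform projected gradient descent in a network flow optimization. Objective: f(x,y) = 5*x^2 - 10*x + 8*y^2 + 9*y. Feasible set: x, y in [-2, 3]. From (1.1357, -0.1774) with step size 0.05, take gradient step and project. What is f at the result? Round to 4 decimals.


Step 1: Compute gradient at (1.1357, -0.1774).
grad_x = 2*5*1.1357 - 10 = 1.357
grad_y = 2*8*-0.1774 + 9 = 6.1616
Step 2: Gradient step.
x_raw = 1.1357 - 0.05*1.357 = 1.0679
y_raw = -0.1774 - 0.05*6.1616 = -0.4855
Step 3: Project onto [-2, 3].
x_proj = clip(1.0679) = 1.0679
y_proj = clip(-0.4855) = -0.4855
Step 4: Evaluate f.
f(1.0679, -0.4855) = -7.4608


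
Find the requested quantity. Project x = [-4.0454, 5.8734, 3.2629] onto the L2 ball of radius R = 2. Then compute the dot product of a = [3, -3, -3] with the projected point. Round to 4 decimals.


Step 1: Compute ||x|| (intermediates to 6 decimals).
||x|| = sqrt((-4.0454)^2 + 5.8734^2 + 3.2629^2) = 7.842742
Step 2: Project.
Since ||x|| > R, scale = R/||x|| = 2/7.842742 = 0.255013, proj(x) = scale * x
proj(x) = [-1.03163, 1.497793, 0.832082]
Step 3: Dot product.
a^T * proj(x) = 3*(-1.03163) - 3*1.497793 - 3*0.832082 = -10.0845


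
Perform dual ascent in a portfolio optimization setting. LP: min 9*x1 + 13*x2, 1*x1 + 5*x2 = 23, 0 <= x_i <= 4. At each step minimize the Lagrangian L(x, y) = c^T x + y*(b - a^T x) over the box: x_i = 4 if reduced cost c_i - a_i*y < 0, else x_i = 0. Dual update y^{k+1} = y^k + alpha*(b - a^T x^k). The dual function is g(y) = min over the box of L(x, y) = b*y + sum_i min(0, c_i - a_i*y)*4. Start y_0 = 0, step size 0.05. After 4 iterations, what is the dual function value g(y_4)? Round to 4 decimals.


Dual ascent for LP: min 9*x1 + 13*x2, 1*x1 + 5*x2 = 23, 0 <= x_i <= 4
Step 1: y^k = 0.0, reduced costs: (9.0, 13.0)
  x^k = (0.0, 0.0), subgradient = b - a^T x = 23.0
  y^{k+1} = 0.0 + 0.05*23.0 = 1.15
Step 2: y^k = 1.15, reduced costs: (7.85, 7.25)
  x^k = (0.0, 0.0), subgradient = b - a^T x = 23.0
  y^{k+1} = 1.15 + 0.05*23.0 = 2.3
Step 3: y^k = 2.3, reduced costs: (6.7, 1.5)
  x^k = (0.0, 0.0), subgradient = b - a^T x = 23.0
  y^{k+1} = 2.3 + 0.05*23.0 = 3.45
Step 4: y^k = 3.45, reduced costs: (5.55, -4.25)
  x^k = (0.0, 4.0), subgradient = b - a^T x = 3.0
  y^{k+1} = 3.45 + 0.05*3.0 = 3.6
Dual objective at y_4 = 3.6: reduced costs (5.4, -5.0), box minimizer x = (0.0, 4.0)
g(y_4) = b*y + (c1 - a1*y)*x1 + (c2 - a2*y)*x2 = 23*3.6 + 5.4*0.0 + (-5.0)*4.0 = 82.8 + 0.0 - 20.0 = 62.8


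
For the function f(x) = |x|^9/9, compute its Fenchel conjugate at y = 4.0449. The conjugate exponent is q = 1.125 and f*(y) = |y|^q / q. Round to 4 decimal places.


The conjugate exponent q satisfies 1/p + 1/q = 1.
p = 9, so q = 9/(9 - 1) = 1.125
|y|^q = 4.0449^1.125 = 4.8169
f*(4.0449) = 4.8169 / 1.125 = 4.2817


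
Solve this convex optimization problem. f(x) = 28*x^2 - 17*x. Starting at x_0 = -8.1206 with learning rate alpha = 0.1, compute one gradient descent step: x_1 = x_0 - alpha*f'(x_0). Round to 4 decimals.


We compute the gradient at x_0 and apply the update.
f'(x) = 56*x - 17
f'(-8.1206) = 56*-8.1206 - 17 = -471.7536
x_1 = -8.1206 - 0.1*-471.7536 = 39.0548


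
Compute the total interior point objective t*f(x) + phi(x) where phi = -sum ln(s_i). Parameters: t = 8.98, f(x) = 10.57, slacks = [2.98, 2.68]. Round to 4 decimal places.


Step 1: Compute log-barrier.
ln values: [1.0919, 0.9858]
phi = -(1.0919 + 0.9858) = -2.0777
Step 2: Compute augmented objective.
t*f(x) = 8.98*10.57 = 94.9186
Total = 94.9186 - 2.0777 = 92.8409


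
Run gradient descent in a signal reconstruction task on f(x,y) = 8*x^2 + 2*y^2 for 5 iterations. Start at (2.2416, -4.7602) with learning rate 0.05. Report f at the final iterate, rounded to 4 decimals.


Gradient descent on f(x,y) = 8*x^2 + 2*y^2.
Starting point: (2.2416, -4.7602), alpha = 0.05
Step 1: grad_x = 2*8*2.2416 = 35.8656, grad_y = 2*2*-4.7602 = -19.0408
  x_1 = 2.2416 - 0.05*35.8656 = 0.4483
  y_1 = -4.7602 - 0.05*-19.0408 = -3.8082
Step 2: grad_x = 2*8*0.4483 = 7.1731, grad_y = 2*2*-3.8082 = -15.2326
  x_2 = 0.4483 - 0.05*7.1731 = 0.0897
  y_2 = -3.8082 - 0.05*-15.2326 = -3.0465
Step 3: grad_x = 2*8*0.0897 = 1.4346, grad_y = 2*2*-3.0465 = -12.1861
  x_3 = 0.0897 - 0.05*1.4346 = 0.0179
  y_3 = -3.0465 - 0.05*-12.1861 = -2.4372
Step 4: grad_x = 2*8*0.0179 = 0.2869, grad_y = 2*2*-2.4372 = -9.7489
  x_4 = 0.0179 - 0.05*0.2869 = 0.0036
  y_4 = -2.4372 - 0.05*-9.7489 = -1.9498
Step 5: grad_x = 2*8*0.0036 = 0.0574, grad_y = 2*2*-1.9498 = -7.7991
  x_5 = 0.0036 - 0.05*0.0574 = 0.0007
  y_5 = -1.9498 - 0.05*-7.7991 = -1.5598
f(0.0007, -1.5598) = 8*0.0007^2 + 2*(-1.5598)^2 = 4.8661


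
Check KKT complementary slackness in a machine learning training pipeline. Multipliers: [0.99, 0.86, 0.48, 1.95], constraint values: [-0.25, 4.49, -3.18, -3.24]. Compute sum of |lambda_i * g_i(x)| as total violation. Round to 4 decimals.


KKT complementary slackness check:
lambda_1 * g_1 = 0.99 * -0.25 = -0.2475
lambda_2 * g_2 = 0.86 * 4.49 = 3.8614
lambda_3 * g_3 = 0.48 * -3.18 = -1.5264
lambda_4 * g_4 = 1.95 * -3.24 = -6.318
Total violation = 0.2475 + 3.8614 + 1.5264 + 6.318 = 11.9533


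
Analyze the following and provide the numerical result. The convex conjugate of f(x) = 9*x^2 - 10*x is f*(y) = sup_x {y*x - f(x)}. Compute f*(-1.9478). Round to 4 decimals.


f*(y) = sup_x {y*x - a*x^2 - b*x} = sup_x {(y-b)*x - a*x^2}
FOC: (y - b) - 2a*x = 0 => x* = (y - b)/(2a)
x* = (-1.9478 + 10)/(2*9) = 0.4473
f*(-1.9478) = (y-b)^2/(4a) = (-1.9478 + 10)^2/(4*9)
= 64.8379/36 = 1.8011


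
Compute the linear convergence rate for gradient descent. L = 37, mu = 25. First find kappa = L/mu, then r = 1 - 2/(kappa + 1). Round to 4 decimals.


Step 1: Compute the condition number.
kappa = L/mu = 37/25 = 1.48
Step 2: Compute the convergence rate.
r = 1 - 2/(kappa + 1) = 1 - 2*mu/(L + mu) = (L - mu)/(L + mu) = 12/62 = 0.1935


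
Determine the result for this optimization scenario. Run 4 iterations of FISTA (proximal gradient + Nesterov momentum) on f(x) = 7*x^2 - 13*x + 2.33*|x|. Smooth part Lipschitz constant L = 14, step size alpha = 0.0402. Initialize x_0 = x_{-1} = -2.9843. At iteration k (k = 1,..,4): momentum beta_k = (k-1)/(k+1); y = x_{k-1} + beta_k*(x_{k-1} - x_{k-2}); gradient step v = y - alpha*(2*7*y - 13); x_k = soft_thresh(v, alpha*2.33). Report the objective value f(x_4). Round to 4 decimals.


FISTA on f(x) = 7*x^2 - 13*x + 2.33*|x|
L = 14, alpha = 0.0402
Iteration 1: beta = 0.0, y = -2.9843 + 0.0*(-2.9843 + 2.9843) = -2.9843
  grad(y) = -54.7802, v = y - alpha*grad = -0.7821
  prox(v) = soft_thresh(-0.7821, 0.0937) = -0.6885
Iteration 2: beta = 0.3333, y = -0.6885 + 0.3333*(-0.6885 + 2.9843) = 0.0768
  grad(y) = -11.9247, v = y - alpha*grad = 0.5562
  prox(v) = soft_thresh(0.5562, 0.0937) = 0.4625
Iteration 3: beta = 0.5, y = 0.4625 + 0.5*(0.4625 + 0.6885) = 1.038
  grad(y) = 1.5321, v = y - alpha*grad = 0.9764
  prox(v) = soft_thresh(0.9764, 0.0937) = 0.8828
Iteration 4: beta = 0.6, y = 0.8828 + 0.6*(0.8828 - 0.4625) = 1.1349
  grad(y) = 2.8885, v = y - alpha*grad = 1.0188
  prox(v) = soft_thresh(1.0188, 0.0937) = 0.9251
f(x_4) = 7*0.9251^2 - 13*0.9251 + 2.33*|0.9251| = -3.8801


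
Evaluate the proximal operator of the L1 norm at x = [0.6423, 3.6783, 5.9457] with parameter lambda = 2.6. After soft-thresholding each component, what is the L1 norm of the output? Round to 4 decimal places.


Soft-thresholding with lambda = 2.6:
prox(0.6423) = sign(0.6423)*max(|0.6423| - 2.6, 0) = 0.0
prox(3.6783) = sign(3.6783)*max(|3.6783| - 2.6, 0) = 1.0783
prox(5.9457) = sign(5.9457)*max(|5.9457| - 2.6, 0) = 3.3457
prox(x) = [0.0, 1.0783, 3.3457]
||prox(x)||_1 = 0.0 + 1.0783 + 3.3457 = 4.424


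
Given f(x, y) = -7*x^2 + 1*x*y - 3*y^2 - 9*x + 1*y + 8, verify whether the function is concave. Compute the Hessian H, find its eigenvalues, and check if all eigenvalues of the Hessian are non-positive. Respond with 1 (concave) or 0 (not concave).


The Hessian of f(x,y) = -7*x^2 + 1*x*y - 3*y^2 - 9*x + 1*y + 8 is:
H = [[-14, 1], [1, -6]]
Trace = -14 - 6 = -20
Determinant = -14*-6 - (1)^2 = 83
Discriminant = (-20)^2 - 4*83 = 68.0
Eigenvalues: lambda_1 = -14.1231, lambda_2 = -5.8769
The function is concave.

1


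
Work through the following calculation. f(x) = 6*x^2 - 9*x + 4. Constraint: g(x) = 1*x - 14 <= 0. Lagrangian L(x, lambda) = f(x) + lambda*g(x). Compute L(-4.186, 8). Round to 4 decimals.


Step 1: Evaluate f(x).
f(-4.186) = 6*(-4.186)^2 - 9*(-4.186) + 4 = 146.8096
Step 2: Evaluate g(x).
g(-4.186) = 1*-4.186 - 14 = -18.186
Step 3: Compute Lagrangian.
L = 146.8096 + 8*-18.186 = 1.3216


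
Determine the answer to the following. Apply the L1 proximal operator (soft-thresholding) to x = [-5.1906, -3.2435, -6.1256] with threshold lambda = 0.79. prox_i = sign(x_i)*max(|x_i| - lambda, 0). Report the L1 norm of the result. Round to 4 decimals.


Soft-thresholding with lambda = 0.79:
prox(-5.1906) = sign(-5.1906)*max(|-5.1906| - 0.79, 0) = -4.4006
prox(-3.2435) = sign(-3.2435)*max(|-3.2435| - 0.79, 0) = -2.4535
prox(-6.1256) = sign(-6.1256)*max(|-6.1256| - 0.79, 0) = -5.3356
prox(x) = [-4.4006, -2.4535, -5.3356]
||prox(x)||_1 = 4.4006 + 2.4535 + 5.3356 = 12.1897


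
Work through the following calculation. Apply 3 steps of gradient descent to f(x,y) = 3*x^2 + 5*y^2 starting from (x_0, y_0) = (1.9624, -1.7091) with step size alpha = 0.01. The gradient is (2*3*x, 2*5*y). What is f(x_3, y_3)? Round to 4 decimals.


Gradient descent on f(x,y) = 3*x^2 + 5*y^2.
Starting point: (1.9624, -1.7091), alpha = 0.01
Step 1: grad_x = 2*3*1.9624 = 11.7744, grad_y = 2*5*-1.7091 = -17.091
  x_1 = 1.9624 - 0.01*11.7744 = 1.8447
  y_1 = -1.7091 - 0.01*-17.091 = -1.5382
Step 2: grad_x = 2*3*1.8447 = 11.0679, grad_y = 2*5*-1.5382 = -15.3819
  x_2 = 1.8447 - 0.01*11.0679 = 1.734
  y_2 = -1.5382 - 0.01*-15.3819 = -1.3844
Step 3: grad_x = 2*3*1.734 = 10.4039, grad_y = 2*5*-1.3844 = -13.8437
  x_3 = 1.734 - 0.01*10.4039 = 1.6299
  y_3 = -1.3844 - 0.01*-13.8437 = -1.2459
f(1.6299, -1.2459) = 3*1.6299^2 + 5*(-1.2459)^2 = 15.7319


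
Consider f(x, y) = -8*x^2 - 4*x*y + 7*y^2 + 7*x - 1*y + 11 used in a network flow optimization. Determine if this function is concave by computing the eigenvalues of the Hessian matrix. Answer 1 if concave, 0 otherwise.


The Hessian of f(x,y) = -8*x^2 - 4*x*y + 7*y^2 + 7*x - 1*y + 11 is:
H = [[-16, -4], [-4, 14]]
Trace = -16 + 14 = -2
Determinant = -16*14 - (-4)^2 = -240
Discriminant = (-2)^2 - 4*-240 = 964.0
Eigenvalues: lambda_1 = -16.5242, lambda_2 = 14.5242
The function is not concave.

0


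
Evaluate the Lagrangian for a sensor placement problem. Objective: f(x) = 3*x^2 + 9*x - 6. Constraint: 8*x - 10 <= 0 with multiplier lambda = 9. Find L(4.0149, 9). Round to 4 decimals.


Step 1: Evaluate f(x).
f(4.0149) = 3*4.0149^2 + 9*4.0149 - 6 = 78.4924
Step 2: Evaluate g(x).
g(4.0149) = 8*4.0149 - 10 = 22.1192
Step 3: Compute Lagrangian.
L = 78.4924 + 9*22.1192 = 277.5652


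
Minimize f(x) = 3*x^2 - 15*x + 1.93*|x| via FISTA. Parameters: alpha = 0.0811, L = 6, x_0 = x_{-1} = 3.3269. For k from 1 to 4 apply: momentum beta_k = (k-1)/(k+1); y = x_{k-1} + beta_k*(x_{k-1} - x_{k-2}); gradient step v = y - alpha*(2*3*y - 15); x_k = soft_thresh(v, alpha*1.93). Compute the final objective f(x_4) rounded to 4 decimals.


FISTA on f(x) = 3*x^2 - 15*x + 1.93*|x|
L = 6, alpha = 0.0811
Iteration 1: beta = 0.0, y = 3.3269 + 0.0*(3.3269 - 3.3269) = 3.3269
  grad(y) = 4.9614, v = y - alpha*grad = 2.9245
  prox(v) = soft_thresh(2.9245, 0.1565) = 2.768
Iteration 2: beta = 0.3333, y = 2.768 + 0.3333*(2.768 - 3.3269) = 2.5817
  grad(y) = 0.4903, v = y - alpha*grad = 2.5419
  prox(v) = soft_thresh(2.5419, 0.1565) = 2.3854
Iteration 3: beta = 0.5, y = 2.3854 + 0.5*(2.3854 - 2.768) = 2.1941
  grad(y) = -1.8352, v = y - alpha*grad = 2.343
  prox(v) = soft_thresh(2.343, 0.1565) = 2.1864
Iteration 4: beta = 0.6, y = 2.1864 + 0.6*(2.1864 - 2.3854) = 2.0671
  grad(y) = -2.5976, v = y - alpha*grad = 2.2777
  prox(v) = soft_thresh(2.2777, 0.1565) = 2.1212
f(x_4) = 3*2.1212^2 - 15*2.1212 + 1.93*|2.1212| = -14.2256


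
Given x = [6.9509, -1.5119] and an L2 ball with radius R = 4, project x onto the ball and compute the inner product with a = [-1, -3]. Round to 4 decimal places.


Step 1: Compute ||x|| (intermediates to 6 decimals).
||x|| = sqrt(6.9509^2 + (-1.5119)^2) = 7.113428
Step 2: Project.
Since ||x|| > R, scale = R/||x|| = 4/7.113428 = 0.562317, proj(x) = scale * x
proj(x) = [3.908609, -0.850167]
Step 3: Dot product.
a^T * proj(x) = -1*3.908609 - 3*(-0.850167) = -1.3581


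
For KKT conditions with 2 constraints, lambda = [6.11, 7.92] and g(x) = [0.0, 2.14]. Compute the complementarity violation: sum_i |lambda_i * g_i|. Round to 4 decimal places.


KKT complementary slackness check:
lambda_1 * g_1 = 6.11 * 0.0 = 0.0
lambda_2 * g_2 = 7.92 * 2.14 = 16.9488
Total violation = 0.0 + 16.9488 = 16.9488


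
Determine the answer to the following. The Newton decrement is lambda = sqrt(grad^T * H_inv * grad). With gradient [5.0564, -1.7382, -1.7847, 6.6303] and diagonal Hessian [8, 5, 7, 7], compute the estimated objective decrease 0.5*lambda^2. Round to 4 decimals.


Step 1: H is diagonal, so H^(-1) * g = [0.6321, -0.3476, -0.255, 0.9472].
Step 2: g^T H^(-1) g = sum_i g_i^2 / H_ii
  = (5.0564)^2/8 + (-1.7382)^2/5 + (-1.7847)^2/7 + (6.6303)^2/7
  = 3.1959 + 0.6043 + 0.455 + 6.2801 = 10.5353
Step 3: Objective decrease = 0.5 * g^T H^(-1) g = 5.2677


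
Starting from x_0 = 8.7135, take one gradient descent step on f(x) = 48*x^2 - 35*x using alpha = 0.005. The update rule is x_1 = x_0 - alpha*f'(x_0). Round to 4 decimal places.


We compute the gradient at x_0 and apply the update.
f'(x) = 96*x - 35
f'(8.7135) = 96*8.7135 - 35 = 801.496
x_1 = 8.7135 - 0.005*801.496 = 4.706


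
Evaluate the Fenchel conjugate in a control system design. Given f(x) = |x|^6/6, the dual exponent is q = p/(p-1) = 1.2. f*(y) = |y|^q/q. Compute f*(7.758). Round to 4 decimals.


The conjugate exponent q satisfies 1/p + 1/q = 1.
p = 6, so q = 6/(6 - 1) = 1.2
|y|^q = 7.758^1.2 = 11.6869
f*(7.758) = 11.6869 / 1.2 = 9.7391


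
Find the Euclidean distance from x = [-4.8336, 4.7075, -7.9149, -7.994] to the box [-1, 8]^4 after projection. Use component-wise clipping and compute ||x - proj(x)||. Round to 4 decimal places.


Project each component onto [-1, 8].
clip(-4.8336) = -1.0, clip(4.7075) = 4.7075, clip(-7.9149) = -1.0, clip(-7.994) = -1.0
Projection = [-1.0, 4.7075, -1.0, -1.0]
Squared diffs: [14.6965, 0.0, 47.8158, 48.916]
Distance = sqrt(111.4283) = 10.556
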